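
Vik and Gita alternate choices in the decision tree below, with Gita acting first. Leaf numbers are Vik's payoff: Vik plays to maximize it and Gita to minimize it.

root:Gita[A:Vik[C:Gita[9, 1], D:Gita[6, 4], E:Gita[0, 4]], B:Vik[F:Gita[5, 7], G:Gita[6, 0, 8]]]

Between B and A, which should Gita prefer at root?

A

F (Gita): min(5, 7) = 5
G (Gita): min(6, 0, 8) = 0
B (Vik): max(5, 0) = 5
C (Gita): min(9, 1) = 1
D (Gita): min(6, 4) = 4
E (Gita): min(0, 4) = 0
A (Vik): max(1, 4, 0) = 4
Gita prefers the lower value; B=5, A=4. A is better since 4 < 5.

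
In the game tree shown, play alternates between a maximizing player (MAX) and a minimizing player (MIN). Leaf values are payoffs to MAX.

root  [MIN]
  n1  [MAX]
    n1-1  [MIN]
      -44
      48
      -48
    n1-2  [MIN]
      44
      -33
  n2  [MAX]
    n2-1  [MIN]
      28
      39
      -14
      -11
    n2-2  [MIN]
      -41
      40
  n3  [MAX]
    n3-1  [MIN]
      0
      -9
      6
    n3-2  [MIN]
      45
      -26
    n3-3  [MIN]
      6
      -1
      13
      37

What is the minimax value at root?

-33

n1-1 (MIN): min(-44, 48, -48) = -48
n1-2 (MIN): min(44, -33) = -33
n1 (MAX): max(-48, -33) = -33
n2-1 (MIN): min(28, 39, -14, -11) = -14
n2-2 (MIN): min(-41, 40) = -41
n2 (MAX): max(-14, -41) = -14
n3-1 (MIN): min(0, -9, 6) = -9
n3-2 (MIN): min(45, -26) = -26
n3-3 (MIN): min(6, -1, 13, 37) = -1
n3 (MAX): max(-9, -26, -1) = -1
root (MIN): min(-33, -14, -1) = -33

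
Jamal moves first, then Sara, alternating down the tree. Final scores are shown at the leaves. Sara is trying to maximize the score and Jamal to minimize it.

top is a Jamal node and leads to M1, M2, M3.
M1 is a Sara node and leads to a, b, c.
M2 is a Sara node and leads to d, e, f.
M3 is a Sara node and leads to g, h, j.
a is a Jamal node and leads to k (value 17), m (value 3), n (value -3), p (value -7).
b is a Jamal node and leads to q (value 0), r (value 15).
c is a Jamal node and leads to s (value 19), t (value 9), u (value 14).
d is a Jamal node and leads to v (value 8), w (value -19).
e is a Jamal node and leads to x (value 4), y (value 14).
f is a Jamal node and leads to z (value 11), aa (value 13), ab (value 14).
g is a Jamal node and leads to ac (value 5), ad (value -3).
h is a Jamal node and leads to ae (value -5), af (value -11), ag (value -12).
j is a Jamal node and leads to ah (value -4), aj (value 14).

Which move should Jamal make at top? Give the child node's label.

M3

a (Jamal): min(17, 3, -3, -7) = -7
b (Jamal): min(0, 15) = 0
c (Jamal): min(19, 9, 14) = 9
M1 (Sara): max(-7, 0, 9) = 9
d (Jamal): min(8, -19) = -19
e (Jamal): min(4, 14) = 4
f (Jamal): min(11, 13, 14) = 11
M2 (Sara): max(-19, 4, 11) = 11
g (Jamal): min(5, -3) = -3
h (Jamal): min(-5, -11, -12) = -12
j (Jamal): min(-4, 14) = -4
M3 (Sara): max(-3, -12, -4) = -3
top (Jamal): min(9, 11, -3) = -3
Jamal at top wants the lowest of {M1=9, M2=11, M3=-3}, so chooses M3.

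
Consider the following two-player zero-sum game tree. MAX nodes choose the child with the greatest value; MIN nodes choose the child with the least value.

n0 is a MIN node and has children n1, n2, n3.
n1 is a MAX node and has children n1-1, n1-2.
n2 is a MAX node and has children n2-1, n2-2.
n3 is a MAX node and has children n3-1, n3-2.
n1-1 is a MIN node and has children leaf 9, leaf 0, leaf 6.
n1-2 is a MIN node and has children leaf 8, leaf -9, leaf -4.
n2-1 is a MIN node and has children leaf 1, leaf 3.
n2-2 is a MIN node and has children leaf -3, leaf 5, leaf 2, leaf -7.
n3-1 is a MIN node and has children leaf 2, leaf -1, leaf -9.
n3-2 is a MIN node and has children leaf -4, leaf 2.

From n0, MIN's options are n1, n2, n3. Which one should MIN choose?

n3

n1-1 (MIN): min(9, 0, 6) = 0
n1-2 (MIN): min(8, -9, -4) = -9
n1 (MAX): max(0, -9) = 0
n2-1 (MIN): min(1, 3) = 1
n2-2 (MIN): min(-3, 5, 2, -7) = -7
n2 (MAX): max(1, -7) = 1
n3-1 (MIN): min(2, -1, -9) = -9
n3-2 (MIN): min(-4, 2) = -4
n3 (MAX): max(-9, -4) = -4
n0 (MIN): min(0, 1, -4) = -4
MIN at n0 wants the lowest of {n1=0, n2=1, n3=-4}, so chooses n3.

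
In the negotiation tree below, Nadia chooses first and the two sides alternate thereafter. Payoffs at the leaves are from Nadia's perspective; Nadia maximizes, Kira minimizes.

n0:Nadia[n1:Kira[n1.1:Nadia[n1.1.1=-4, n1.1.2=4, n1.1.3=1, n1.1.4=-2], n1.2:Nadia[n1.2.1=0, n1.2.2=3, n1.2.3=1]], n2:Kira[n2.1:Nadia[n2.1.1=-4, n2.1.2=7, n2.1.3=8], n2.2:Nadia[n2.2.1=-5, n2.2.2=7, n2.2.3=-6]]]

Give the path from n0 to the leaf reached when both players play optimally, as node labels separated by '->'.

n0 -> n2 -> n2.2 -> n2.2.2

n1.1 (Nadia): max(-4, 4, 1, -2) = 4
n1.2 (Nadia): max(0, 3, 1) = 3
n1 (Kira): min(4, 3) = 3
n2.1 (Nadia): max(-4, 7, 8) = 8
n2.2 (Nadia): max(-5, 7, -6) = 7
n2 (Kira): min(8, 7) = 7
n0 (Nadia): max(3, 7) = 7
At n0, Nadia picks n2 (highest: 7).
At n2, Kira picks n2.2 (lowest: 7).
At n2.2, Nadia picks n2.2.2 (highest: 7).
Terminal value 7.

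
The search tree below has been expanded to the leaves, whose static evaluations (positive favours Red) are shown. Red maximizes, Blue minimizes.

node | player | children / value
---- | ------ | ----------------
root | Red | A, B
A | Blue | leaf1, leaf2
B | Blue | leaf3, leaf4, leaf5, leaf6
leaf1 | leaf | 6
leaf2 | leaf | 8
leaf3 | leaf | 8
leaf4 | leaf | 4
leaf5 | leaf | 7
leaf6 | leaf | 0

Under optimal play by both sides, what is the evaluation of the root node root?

6

A (Blue): min(6, 8) = 6
B (Blue): min(8, 4, 7, 0) = 0
root (Red): max(6, 0) = 6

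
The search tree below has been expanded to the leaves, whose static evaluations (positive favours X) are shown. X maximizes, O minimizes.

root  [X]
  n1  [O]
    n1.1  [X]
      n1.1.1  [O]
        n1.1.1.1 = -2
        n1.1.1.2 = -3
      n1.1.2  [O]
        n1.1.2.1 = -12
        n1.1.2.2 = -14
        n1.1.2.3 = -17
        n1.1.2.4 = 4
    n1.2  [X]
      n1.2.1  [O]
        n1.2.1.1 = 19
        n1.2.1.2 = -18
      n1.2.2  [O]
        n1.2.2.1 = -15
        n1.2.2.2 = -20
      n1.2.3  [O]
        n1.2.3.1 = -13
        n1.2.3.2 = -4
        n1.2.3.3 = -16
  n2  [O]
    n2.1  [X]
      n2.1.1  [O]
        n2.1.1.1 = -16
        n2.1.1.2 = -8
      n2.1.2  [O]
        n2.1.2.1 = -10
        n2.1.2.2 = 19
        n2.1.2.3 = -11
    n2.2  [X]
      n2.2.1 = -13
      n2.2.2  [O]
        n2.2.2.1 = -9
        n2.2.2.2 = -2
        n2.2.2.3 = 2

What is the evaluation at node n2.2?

-9

n2.2.2 (O): min(-9, -2, 2) = -9
n2.2 (X): max(-13, -9) = -9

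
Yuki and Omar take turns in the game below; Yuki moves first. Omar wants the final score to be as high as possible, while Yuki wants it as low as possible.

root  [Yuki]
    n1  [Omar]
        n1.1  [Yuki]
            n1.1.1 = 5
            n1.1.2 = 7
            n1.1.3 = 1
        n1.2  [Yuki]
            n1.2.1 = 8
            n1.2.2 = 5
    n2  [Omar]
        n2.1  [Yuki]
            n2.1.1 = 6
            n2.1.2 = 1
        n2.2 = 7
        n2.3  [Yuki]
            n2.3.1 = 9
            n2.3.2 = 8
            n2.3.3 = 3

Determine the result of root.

5

n1.1 (Yuki): min(5, 7, 1) = 1
n1.2 (Yuki): min(8, 5) = 5
n1 (Omar): max(1, 5) = 5
n2.1 (Yuki): min(6, 1) = 1
n2.3 (Yuki): min(9, 8, 3) = 3
n2 (Omar): max(1, 7, 3) = 7
root (Yuki): min(5, 7) = 5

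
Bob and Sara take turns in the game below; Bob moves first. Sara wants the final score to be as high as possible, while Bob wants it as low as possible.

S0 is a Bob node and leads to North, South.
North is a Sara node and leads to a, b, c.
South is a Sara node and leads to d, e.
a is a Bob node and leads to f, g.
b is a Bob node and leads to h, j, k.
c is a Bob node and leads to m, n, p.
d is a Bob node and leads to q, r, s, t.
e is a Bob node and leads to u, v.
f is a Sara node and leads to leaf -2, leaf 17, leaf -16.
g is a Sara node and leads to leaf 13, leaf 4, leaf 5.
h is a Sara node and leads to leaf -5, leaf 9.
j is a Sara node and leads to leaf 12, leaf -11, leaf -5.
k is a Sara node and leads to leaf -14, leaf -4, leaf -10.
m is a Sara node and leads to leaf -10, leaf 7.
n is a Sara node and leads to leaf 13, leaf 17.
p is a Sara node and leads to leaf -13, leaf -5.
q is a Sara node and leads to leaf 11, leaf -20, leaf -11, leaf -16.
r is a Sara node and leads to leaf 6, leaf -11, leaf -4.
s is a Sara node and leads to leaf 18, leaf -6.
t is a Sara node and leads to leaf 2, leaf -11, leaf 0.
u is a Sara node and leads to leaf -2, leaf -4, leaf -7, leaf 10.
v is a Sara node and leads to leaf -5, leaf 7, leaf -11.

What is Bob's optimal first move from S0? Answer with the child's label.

South

f (Sara): max(-2, 17, -16) = 17
g (Sara): max(13, 4, 5) = 13
a (Bob): min(17, 13) = 13
h (Sara): max(-5, 9) = 9
j (Sara): max(12, -11, -5) = 12
k (Sara): max(-14, -4, -10) = -4
b (Bob): min(9, 12, -4) = -4
m (Sara): max(-10, 7) = 7
n (Sara): max(13, 17) = 17
p (Sara): max(-13, -5) = -5
c (Bob): min(7, 17, -5) = -5
North (Sara): max(13, -4, -5) = 13
q (Sara): max(11, -20, -11, -16) = 11
r (Sara): max(6, -11, -4) = 6
s (Sara): max(18, -6) = 18
t (Sara): max(2, -11, 0) = 2
d (Bob): min(11, 6, 18, 2) = 2
u (Sara): max(-2, -4, -7, 10) = 10
v (Sara): max(-5, 7, -11) = 7
e (Bob): min(10, 7) = 7
South (Sara): max(2, 7) = 7
S0 (Bob): min(13, 7) = 7
Bob at S0 wants the lowest of {North=13, South=7}, so chooses South.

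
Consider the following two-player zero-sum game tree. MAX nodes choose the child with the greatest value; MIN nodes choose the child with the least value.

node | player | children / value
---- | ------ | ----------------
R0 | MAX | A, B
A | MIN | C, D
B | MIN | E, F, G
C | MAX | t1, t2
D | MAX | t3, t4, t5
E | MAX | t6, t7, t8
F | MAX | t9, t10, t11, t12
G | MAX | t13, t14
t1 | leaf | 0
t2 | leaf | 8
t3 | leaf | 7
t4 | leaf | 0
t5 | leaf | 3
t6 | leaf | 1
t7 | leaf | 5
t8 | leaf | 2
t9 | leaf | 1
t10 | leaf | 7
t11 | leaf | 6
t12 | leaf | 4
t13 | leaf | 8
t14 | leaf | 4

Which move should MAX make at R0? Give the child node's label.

C (MAX): max(0, 8) = 8
D (MAX): max(7, 0, 3) = 7
A (MIN): min(8, 7) = 7
E (MAX): max(1, 5, 2) = 5
F (MAX): max(1, 7, 6, 4) = 7
G (MAX): max(8, 4) = 8
B (MIN): min(5, 7, 8) = 5
R0 (MAX): max(7, 5) = 7
MAX at R0 wants the highest of {A=7, B=5}, so chooses A.

A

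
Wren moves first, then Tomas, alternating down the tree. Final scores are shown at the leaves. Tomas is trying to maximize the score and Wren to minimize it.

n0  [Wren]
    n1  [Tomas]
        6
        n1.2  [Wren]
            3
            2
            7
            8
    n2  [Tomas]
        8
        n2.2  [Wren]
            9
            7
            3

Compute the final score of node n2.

n2.2 (Wren): min(9, 7, 3) = 3
n2 (Tomas): max(8, 3) = 8

8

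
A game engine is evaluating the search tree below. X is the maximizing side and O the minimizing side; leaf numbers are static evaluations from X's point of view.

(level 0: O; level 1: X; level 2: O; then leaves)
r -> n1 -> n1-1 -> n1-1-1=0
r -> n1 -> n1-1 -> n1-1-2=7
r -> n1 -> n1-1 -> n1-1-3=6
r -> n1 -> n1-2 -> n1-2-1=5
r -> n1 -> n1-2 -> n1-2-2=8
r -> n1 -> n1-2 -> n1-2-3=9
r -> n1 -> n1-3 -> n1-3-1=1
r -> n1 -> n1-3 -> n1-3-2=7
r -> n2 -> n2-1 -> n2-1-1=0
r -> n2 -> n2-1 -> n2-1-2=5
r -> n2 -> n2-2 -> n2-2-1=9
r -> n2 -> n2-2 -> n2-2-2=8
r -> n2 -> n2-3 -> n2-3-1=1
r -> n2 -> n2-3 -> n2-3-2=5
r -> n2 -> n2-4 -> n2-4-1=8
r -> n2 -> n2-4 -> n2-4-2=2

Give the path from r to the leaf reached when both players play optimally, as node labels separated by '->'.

r -> n1 -> n1-2 -> n1-2-1

n1-1 (O): min(0, 7, 6) = 0
n1-2 (O): min(5, 8, 9) = 5
n1-3 (O): min(1, 7) = 1
n1 (X): max(0, 5, 1) = 5
n2-1 (O): min(0, 5) = 0
n2-2 (O): min(9, 8) = 8
n2-3 (O): min(1, 5) = 1
n2-4 (O): min(8, 2) = 2
n2 (X): max(0, 8, 1, 2) = 8
r (O): min(5, 8) = 5
At r, O picks n1 (lowest: 5).
At n1, X picks n1-2 (highest: 5).
At n1-2, O picks n1-2-1 (lowest: 5).
Terminal value 5.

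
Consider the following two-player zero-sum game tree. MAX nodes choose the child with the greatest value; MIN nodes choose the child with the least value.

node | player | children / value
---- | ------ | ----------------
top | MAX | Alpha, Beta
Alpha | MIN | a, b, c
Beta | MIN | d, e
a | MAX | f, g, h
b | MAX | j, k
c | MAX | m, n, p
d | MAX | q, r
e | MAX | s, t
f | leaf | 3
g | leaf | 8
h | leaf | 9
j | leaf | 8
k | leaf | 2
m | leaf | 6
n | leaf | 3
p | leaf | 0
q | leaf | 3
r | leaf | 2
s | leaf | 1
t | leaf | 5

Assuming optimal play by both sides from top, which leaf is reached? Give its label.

m

a (MAX): max(3, 8, 9) = 9
b (MAX): max(8, 2) = 8
c (MAX): max(6, 3, 0) = 6
Alpha (MIN): min(9, 8, 6) = 6
d (MAX): max(3, 2) = 3
e (MAX): max(1, 5) = 5
Beta (MIN): min(3, 5) = 3
top (MAX): max(6, 3) = 6
At top, MAX picks Alpha (highest: 6).
At Alpha, MIN picks c (lowest: 6).
At c, MAX picks m (highest: 6).
Terminal value 6.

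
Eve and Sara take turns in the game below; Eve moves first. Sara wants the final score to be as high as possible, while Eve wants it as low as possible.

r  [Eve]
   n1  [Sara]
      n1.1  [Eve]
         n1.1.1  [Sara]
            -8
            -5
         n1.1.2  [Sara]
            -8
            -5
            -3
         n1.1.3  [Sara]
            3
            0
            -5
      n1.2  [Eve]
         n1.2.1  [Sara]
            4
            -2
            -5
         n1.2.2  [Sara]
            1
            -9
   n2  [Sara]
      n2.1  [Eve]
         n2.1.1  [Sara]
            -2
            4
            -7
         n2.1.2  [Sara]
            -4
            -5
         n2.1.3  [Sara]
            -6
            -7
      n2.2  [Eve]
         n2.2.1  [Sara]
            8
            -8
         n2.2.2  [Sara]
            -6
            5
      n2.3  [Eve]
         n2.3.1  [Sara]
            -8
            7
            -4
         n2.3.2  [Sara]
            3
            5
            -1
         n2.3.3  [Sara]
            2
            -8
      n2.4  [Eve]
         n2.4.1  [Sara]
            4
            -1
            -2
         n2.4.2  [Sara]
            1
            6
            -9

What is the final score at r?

1

n1.1.1 (Sara): max(-8, -5) = -5
n1.1.2 (Sara): max(-8, -5, -3) = -3
n1.1.3 (Sara): max(3, 0, -5) = 3
n1.1 (Eve): min(-5, -3, 3) = -5
n1.2.1 (Sara): max(4, -2, -5) = 4
n1.2.2 (Sara): max(1, -9) = 1
n1.2 (Eve): min(4, 1) = 1
n1 (Sara): max(-5, 1) = 1
n2.1.1 (Sara): max(-2, 4, -7) = 4
n2.1.2 (Sara): max(-4, -5) = -4
n2.1.3 (Sara): max(-6, -7) = -6
n2.1 (Eve): min(4, -4, -6) = -6
n2.2.1 (Sara): max(8, -8) = 8
n2.2.2 (Sara): max(-6, 5) = 5
n2.2 (Eve): min(8, 5) = 5
n2.3.1 (Sara): max(-8, 7, -4) = 7
n2.3.2 (Sara): max(3, 5, -1) = 5
n2.3.3 (Sara): max(2, -8) = 2
n2.3 (Eve): min(7, 5, 2) = 2
n2.4.1 (Sara): max(4, -1, -2) = 4
n2.4.2 (Sara): max(1, 6, -9) = 6
n2.4 (Eve): min(4, 6) = 4
n2 (Sara): max(-6, 5, 2, 4) = 5
r (Eve): min(1, 5) = 1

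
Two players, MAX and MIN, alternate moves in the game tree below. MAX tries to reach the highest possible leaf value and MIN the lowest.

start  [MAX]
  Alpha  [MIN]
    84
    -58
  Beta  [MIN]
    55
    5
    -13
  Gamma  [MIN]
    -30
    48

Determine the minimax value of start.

Alpha (MIN): min(84, -58) = -58
Beta (MIN): min(55, 5, -13) = -13
Gamma (MIN): min(-30, 48) = -30
start (MAX): max(-58, -13, -30) = -13

-13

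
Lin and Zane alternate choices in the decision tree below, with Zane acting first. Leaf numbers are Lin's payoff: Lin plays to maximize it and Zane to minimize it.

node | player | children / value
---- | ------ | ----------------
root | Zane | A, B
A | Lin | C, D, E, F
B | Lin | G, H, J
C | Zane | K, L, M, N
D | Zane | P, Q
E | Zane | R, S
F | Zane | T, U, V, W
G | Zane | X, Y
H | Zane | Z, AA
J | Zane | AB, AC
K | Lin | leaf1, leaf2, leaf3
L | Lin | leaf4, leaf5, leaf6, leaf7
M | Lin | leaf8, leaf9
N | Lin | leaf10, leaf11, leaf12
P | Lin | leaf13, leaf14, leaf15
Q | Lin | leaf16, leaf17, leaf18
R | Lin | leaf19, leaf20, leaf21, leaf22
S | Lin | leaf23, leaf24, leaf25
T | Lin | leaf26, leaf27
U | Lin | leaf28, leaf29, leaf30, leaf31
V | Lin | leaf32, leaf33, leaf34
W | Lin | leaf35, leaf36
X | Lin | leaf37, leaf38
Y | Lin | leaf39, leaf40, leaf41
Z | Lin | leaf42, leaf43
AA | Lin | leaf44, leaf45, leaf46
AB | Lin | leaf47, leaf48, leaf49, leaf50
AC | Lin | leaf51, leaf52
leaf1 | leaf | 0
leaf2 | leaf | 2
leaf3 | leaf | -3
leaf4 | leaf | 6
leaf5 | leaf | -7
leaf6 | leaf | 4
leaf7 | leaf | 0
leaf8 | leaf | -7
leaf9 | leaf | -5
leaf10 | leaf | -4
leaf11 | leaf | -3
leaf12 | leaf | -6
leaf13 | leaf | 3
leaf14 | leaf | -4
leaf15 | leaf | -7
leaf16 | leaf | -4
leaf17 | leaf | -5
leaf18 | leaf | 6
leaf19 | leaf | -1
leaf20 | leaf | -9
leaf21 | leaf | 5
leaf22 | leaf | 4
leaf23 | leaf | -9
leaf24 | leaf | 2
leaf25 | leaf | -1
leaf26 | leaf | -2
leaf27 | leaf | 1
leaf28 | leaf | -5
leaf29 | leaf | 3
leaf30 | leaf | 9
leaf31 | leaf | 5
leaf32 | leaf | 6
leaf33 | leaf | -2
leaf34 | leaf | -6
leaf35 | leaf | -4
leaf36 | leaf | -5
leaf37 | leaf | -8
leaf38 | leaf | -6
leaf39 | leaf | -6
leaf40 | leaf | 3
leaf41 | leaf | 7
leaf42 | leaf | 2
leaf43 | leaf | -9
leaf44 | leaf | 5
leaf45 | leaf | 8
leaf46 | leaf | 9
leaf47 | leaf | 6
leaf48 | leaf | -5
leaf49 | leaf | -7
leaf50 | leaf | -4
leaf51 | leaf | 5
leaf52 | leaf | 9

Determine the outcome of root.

3

K (Lin): max(0, 2, -3) = 2
L (Lin): max(6, -7, 4, 0) = 6
M (Lin): max(-7, -5) = -5
N (Lin): max(-4, -3, -6) = -3
C (Zane): min(2, 6, -5, -3) = -5
P (Lin): max(3, -4, -7) = 3
Q (Lin): max(-4, -5, 6) = 6
D (Zane): min(3, 6) = 3
R (Lin): max(-1, -9, 5, 4) = 5
S (Lin): max(-9, 2, -1) = 2
E (Zane): min(5, 2) = 2
T (Lin): max(-2, 1) = 1
U (Lin): max(-5, 3, 9, 5) = 9
V (Lin): max(6, -2, -6) = 6
W (Lin): max(-4, -5) = -4
F (Zane): min(1, 9, 6, -4) = -4
A (Lin): max(-5, 3, 2, -4) = 3
X (Lin): max(-8, -6) = -6
Y (Lin): max(-6, 3, 7) = 7
G (Zane): min(-6, 7) = -6
Z (Lin): max(2, -9) = 2
AA (Lin): max(5, 8, 9) = 9
H (Zane): min(2, 9) = 2
AB (Lin): max(6, -5, -7, -4) = 6
AC (Lin): max(5, 9) = 9
J (Zane): min(6, 9) = 6
B (Lin): max(-6, 2, 6) = 6
root (Zane): min(3, 6) = 3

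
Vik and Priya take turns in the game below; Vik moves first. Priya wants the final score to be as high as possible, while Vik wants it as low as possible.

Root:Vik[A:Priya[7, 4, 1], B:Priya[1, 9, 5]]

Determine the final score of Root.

7

A (Priya): max(7, 4, 1) = 7
B (Priya): max(1, 9, 5) = 9
Root (Vik): min(7, 9) = 7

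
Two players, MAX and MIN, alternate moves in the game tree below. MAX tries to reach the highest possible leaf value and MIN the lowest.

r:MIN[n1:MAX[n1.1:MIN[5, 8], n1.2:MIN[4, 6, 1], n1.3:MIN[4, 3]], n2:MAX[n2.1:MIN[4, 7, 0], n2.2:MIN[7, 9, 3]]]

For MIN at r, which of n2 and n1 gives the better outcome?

n2

n2.1 (MIN): min(4, 7, 0) = 0
n2.2 (MIN): min(7, 9, 3) = 3
n2 (MAX): max(0, 3) = 3
n1.1 (MIN): min(5, 8) = 5
n1.2 (MIN): min(4, 6, 1) = 1
n1.3 (MIN): min(4, 3) = 3
n1 (MAX): max(5, 1, 3) = 5
MIN prefers the lower value; n2=3, n1=5. n2 is better since 3 < 5.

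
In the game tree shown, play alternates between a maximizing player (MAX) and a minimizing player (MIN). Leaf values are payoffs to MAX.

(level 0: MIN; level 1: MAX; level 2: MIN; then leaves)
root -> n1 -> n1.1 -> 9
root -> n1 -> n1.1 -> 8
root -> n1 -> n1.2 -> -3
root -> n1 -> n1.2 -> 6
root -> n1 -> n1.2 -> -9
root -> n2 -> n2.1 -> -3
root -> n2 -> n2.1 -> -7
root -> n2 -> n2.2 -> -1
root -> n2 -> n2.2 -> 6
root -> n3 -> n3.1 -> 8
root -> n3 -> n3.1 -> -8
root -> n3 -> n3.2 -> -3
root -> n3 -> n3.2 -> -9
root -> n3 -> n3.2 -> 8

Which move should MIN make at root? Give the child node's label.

n3

n1.1 (MIN): min(9, 8) = 8
n1.2 (MIN): min(-3, 6, -9) = -9
n1 (MAX): max(8, -9) = 8
n2.1 (MIN): min(-3, -7) = -7
n2.2 (MIN): min(-1, 6) = -1
n2 (MAX): max(-7, -1) = -1
n3.1 (MIN): min(8, -8) = -8
n3.2 (MIN): min(-3, -9, 8) = -9
n3 (MAX): max(-8, -9) = -8
root (MIN): min(8, -1, -8) = -8
MIN at root wants the lowest of {n1=8, n2=-1, n3=-8}, so chooses n3.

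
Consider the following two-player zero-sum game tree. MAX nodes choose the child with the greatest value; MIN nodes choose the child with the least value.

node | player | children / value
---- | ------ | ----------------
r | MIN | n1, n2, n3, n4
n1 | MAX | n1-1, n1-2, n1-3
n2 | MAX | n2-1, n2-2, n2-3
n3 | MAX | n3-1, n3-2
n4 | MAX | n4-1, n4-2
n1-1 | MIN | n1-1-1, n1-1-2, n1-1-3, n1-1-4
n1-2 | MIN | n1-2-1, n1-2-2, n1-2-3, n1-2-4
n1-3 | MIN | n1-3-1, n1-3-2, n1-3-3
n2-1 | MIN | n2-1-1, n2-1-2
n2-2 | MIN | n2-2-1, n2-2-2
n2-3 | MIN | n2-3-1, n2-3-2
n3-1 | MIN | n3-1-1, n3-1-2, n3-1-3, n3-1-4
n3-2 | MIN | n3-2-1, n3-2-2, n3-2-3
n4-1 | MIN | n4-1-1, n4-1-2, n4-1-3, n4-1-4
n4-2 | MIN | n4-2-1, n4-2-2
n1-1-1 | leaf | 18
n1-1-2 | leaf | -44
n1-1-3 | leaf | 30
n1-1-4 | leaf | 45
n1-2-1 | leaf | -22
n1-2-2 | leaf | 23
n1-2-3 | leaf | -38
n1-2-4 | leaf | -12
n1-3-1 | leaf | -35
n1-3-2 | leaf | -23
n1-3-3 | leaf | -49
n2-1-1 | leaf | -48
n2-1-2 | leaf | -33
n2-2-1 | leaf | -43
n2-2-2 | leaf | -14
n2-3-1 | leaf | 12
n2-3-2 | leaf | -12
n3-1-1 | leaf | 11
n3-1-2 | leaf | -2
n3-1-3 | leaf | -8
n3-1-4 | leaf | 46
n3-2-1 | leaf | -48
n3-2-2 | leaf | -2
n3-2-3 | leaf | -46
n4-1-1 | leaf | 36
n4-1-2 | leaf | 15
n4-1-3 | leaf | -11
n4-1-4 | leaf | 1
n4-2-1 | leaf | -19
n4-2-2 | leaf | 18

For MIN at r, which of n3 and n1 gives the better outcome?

n3-1 (MIN): min(11, -2, -8, 46) = -8
n3-2 (MIN): min(-48, -2, -46) = -48
n3 (MAX): max(-8, -48) = -8
n1-1 (MIN): min(18, -44, 30, 45) = -44
n1-2 (MIN): min(-22, 23, -38, -12) = -38
n1-3 (MIN): min(-35, -23, -49) = -49
n1 (MAX): max(-44, -38, -49) = -38
MIN prefers the lower value; n3=-8, n1=-38. n1 is better since -38 < -8.

n1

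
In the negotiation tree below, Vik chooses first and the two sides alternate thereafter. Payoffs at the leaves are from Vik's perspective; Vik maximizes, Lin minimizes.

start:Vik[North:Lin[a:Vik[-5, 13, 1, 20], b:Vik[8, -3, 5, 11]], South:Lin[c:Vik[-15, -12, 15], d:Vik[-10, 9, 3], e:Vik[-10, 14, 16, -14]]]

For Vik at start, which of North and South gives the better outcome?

a (Vik): max(-5, 13, 1, 20) = 20
b (Vik): max(8, -3, 5, 11) = 11
North (Lin): min(20, 11) = 11
c (Vik): max(-15, -12, 15) = 15
d (Vik): max(-10, 9, 3) = 9
e (Vik): max(-10, 14, 16, -14) = 16
South (Lin): min(15, 9, 16) = 9
Vik prefers the higher value; North=11, South=9. North is better since 11 > 9.

North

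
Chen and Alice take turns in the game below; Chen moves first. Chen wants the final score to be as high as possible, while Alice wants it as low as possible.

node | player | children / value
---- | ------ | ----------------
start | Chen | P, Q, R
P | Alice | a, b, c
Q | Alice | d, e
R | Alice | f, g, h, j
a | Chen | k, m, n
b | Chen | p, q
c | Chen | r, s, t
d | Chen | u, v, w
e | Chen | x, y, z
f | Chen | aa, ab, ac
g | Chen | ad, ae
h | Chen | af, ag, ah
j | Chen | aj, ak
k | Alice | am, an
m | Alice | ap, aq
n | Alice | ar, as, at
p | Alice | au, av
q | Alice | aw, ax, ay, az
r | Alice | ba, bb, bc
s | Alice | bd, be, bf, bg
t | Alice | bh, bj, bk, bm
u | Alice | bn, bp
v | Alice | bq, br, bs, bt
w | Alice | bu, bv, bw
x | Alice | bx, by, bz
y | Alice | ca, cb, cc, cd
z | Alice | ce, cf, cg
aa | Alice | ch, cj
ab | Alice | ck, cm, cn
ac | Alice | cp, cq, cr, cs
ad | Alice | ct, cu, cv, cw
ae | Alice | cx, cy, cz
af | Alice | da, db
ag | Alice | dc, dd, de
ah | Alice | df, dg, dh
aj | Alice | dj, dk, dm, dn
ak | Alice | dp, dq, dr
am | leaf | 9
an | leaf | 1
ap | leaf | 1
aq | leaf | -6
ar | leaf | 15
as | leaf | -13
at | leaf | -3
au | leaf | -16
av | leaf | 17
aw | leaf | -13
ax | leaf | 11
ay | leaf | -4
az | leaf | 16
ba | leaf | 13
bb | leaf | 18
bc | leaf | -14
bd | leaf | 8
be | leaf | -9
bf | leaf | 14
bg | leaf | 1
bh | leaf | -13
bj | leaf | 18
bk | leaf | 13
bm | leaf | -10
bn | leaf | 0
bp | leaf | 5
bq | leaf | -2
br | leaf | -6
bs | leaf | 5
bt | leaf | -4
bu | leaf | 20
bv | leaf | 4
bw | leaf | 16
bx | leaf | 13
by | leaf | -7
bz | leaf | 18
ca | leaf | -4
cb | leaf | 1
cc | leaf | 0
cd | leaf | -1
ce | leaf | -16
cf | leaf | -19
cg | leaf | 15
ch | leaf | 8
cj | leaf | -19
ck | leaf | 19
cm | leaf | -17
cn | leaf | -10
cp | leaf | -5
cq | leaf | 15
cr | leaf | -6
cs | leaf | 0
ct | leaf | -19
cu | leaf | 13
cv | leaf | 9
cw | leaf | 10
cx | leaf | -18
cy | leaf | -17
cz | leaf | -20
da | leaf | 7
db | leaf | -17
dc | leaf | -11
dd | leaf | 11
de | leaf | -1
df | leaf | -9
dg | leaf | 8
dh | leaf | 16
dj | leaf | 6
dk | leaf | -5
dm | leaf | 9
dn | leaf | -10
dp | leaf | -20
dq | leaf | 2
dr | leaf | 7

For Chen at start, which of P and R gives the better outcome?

P

k (Alice): min(9, 1) = 1
m (Alice): min(1, -6) = -6
n (Alice): min(15, -13, -3) = -13
a (Chen): max(1, -6, -13) = 1
p (Alice): min(-16, 17) = -16
q (Alice): min(-13, 11, -4, 16) = -13
b (Chen): max(-16, -13) = -13
r (Alice): min(13, 18, -14) = -14
s (Alice): min(8, -9, 14, 1) = -9
t (Alice): min(-13, 18, 13, -10) = -13
c (Chen): max(-14, -9, -13) = -9
P (Alice): min(1, -13, -9) = -13
aa (Alice): min(8, -19) = -19
ab (Alice): min(19, -17, -10) = -17
ac (Alice): min(-5, 15, -6, 0) = -6
f (Chen): max(-19, -17, -6) = -6
ad (Alice): min(-19, 13, 9, 10) = -19
ae (Alice): min(-18, -17, -20) = -20
g (Chen): max(-19, -20) = -19
af (Alice): min(7, -17) = -17
ag (Alice): min(-11, 11, -1) = -11
ah (Alice): min(-9, 8, 16) = -9
h (Chen): max(-17, -11, -9) = -9
aj (Alice): min(6, -5, 9, -10) = -10
ak (Alice): min(-20, 2, 7) = -20
j (Chen): max(-10, -20) = -10
R (Alice): min(-6, -19, -9, -10) = -19
Chen prefers the higher value; P=-13, R=-19. P is better since -13 > -19.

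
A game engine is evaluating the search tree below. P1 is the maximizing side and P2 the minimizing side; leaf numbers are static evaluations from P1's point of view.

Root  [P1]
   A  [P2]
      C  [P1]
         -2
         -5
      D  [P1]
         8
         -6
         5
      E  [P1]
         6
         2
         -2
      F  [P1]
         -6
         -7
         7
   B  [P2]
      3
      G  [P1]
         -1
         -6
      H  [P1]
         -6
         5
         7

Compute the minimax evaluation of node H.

7

H (P1): max(-6, 5, 7) = 7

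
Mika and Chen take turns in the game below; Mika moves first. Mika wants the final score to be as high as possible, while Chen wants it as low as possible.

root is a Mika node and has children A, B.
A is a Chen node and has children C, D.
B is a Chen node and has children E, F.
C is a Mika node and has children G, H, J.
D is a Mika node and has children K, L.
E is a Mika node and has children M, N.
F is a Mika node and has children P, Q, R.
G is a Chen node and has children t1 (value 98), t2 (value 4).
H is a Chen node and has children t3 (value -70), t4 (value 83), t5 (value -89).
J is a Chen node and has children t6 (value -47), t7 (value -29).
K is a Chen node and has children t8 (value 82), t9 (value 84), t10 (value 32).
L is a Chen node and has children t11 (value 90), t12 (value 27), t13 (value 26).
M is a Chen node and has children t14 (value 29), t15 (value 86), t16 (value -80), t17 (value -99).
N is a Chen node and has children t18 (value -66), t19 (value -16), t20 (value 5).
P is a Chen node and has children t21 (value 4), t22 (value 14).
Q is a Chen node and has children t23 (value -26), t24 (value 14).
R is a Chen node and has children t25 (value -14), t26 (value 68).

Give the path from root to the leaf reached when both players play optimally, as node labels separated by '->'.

root -> A -> C -> G -> t2

G (Chen): min(98, 4) = 4
H (Chen): min(-70, 83, -89) = -89
J (Chen): min(-47, -29) = -47
C (Mika): max(4, -89, -47) = 4
K (Chen): min(82, 84, 32) = 32
L (Chen): min(90, 27, 26) = 26
D (Mika): max(32, 26) = 32
A (Chen): min(4, 32) = 4
M (Chen): min(29, 86, -80, -99) = -99
N (Chen): min(-66, -16, 5) = -66
E (Mika): max(-99, -66) = -66
P (Chen): min(4, 14) = 4
Q (Chen): min(-26, 14) = -26
R (Chen): min(-14, 68) = -14
F (Mika): max(4, -26, -14) = 4
B (Chen): min(-66, 4) = -66
root (Mika): max(4, -66) = 4
At root, Mika picks A (highest: 4).
At A, Chen picks C (lowest: 4).
At C, Mika picks G (highest: 4).
At G, Chen picks t2 (lowest: 4).
Terminal value 4.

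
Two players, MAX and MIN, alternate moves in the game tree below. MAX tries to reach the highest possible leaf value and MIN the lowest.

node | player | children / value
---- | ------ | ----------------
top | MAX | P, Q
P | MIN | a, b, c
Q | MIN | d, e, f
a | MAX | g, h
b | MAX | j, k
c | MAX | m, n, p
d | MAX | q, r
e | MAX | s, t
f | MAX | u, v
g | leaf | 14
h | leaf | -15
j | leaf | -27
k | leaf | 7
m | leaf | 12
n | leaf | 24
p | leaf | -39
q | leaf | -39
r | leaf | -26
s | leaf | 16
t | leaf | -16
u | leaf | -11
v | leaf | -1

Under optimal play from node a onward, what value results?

a (MAX): max(14, -15) = 14

14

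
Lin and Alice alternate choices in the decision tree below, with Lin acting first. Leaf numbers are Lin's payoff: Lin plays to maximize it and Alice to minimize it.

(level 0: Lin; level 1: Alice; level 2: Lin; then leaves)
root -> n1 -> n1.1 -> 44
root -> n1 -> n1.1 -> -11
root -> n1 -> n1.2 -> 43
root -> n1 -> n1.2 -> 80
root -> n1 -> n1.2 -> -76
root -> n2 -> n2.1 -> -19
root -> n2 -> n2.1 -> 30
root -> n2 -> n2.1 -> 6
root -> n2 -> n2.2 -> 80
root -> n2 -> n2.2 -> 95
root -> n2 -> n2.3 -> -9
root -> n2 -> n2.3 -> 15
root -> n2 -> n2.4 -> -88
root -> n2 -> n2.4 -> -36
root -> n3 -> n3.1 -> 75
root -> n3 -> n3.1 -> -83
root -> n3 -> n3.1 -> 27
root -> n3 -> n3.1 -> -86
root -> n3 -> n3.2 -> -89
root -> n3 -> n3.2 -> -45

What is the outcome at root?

44

n1.1 (Lin): max(44, -11) = 44
n1.2 (Lin): max(43, 80, -76) = 80
n1 (Alice): min(44, 80) = 44
n2.1 (Lin): max(-19, 30, 6) = 30
n2.2 (Lin): max(80, 95) = 95
n2.3 (Lin): max(-9, 15) = 15
n2.4 (Lin): max(-88, -36) = -36
n2 (Alice): min(30, 95, 15, -36) = -36
n3.1 (Lin): max(75, -83, 27, -86) = 75
n3.2 (Lin): max(-89, -45) = -45
n3 (Alice): min(75, -45) = -45
root (Lin): max(44, -36, -45) = 44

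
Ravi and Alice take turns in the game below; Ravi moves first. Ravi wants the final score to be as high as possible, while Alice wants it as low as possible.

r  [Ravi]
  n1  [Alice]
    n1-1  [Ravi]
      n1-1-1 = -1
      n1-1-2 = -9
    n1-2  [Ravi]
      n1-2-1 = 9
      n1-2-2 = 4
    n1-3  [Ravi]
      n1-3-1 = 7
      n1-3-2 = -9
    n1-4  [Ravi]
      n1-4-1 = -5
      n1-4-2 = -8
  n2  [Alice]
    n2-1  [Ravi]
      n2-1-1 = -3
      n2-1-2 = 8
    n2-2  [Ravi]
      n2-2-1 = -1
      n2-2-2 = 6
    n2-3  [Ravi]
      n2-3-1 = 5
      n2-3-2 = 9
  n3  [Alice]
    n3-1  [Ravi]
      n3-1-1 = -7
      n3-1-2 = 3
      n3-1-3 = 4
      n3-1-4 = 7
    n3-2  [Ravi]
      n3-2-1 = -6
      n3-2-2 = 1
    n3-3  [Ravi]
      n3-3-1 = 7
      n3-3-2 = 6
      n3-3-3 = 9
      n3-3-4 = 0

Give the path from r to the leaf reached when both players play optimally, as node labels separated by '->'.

n1-1 (Ravi): max(-1, -9) = -1
n1-2 (Ravi): max(9, 4) = 9
n1-3 (Ravi): max(7, -9) = 7
n1-4 (Ravi): max(-5, -8) = -5
n1 (Alice): min(-1, 9, 7, -5) = -5
n2-1 (Ravi): max(-3, 8) = 8
n2-2 (Ravi): max(-1, 6) = 6
n2-3 (Ravi): max(5, 9) = 9
n2 (Alice): min(8, 6, 9) = 6
n3-1 (Ravi): max(-7, 3, 4, 7) = 7
n3-2 (Ravi): max(-6, 1) = 1
n3-3 (Ravi): max(7, 6, 9, 0) = 9
n3 (Alice): min(7, 1, 9) = 1
r (Ravi): max(-5, 6, 1) = 6
At r, Ravi picks n2 (highest: 6).
At n2, Alice picks n2-2 (lowest: 6).
At n2-2, Ravi picks n2-2-2 (highest: 6).
Terminal value 6.

r -> n2 -> n2-2 -> n2-2-2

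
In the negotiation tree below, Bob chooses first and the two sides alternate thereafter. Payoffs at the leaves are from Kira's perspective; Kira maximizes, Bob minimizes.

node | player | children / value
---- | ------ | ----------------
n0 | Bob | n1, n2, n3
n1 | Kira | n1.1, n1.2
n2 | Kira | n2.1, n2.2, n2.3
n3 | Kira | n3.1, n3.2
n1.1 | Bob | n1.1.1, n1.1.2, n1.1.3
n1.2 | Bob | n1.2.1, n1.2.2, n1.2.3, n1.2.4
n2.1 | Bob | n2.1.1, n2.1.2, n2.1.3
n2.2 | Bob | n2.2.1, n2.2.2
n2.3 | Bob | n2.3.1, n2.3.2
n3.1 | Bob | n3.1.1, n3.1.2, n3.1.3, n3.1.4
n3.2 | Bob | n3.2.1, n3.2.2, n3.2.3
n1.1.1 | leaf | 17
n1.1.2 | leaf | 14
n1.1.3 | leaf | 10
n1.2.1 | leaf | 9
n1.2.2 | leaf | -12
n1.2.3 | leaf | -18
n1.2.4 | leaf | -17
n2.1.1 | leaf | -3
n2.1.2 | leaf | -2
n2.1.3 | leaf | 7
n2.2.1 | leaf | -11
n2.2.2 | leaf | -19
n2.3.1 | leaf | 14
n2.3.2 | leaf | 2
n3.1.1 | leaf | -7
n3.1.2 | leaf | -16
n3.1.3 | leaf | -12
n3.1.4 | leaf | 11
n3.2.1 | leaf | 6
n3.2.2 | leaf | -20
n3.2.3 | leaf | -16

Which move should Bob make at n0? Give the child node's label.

n1.1 (Bob): min(17, 14, 10) = 10
n1.2 (Bob): min(9, -12, -18, -17) = -18
n1 (Kira): max(10, -18) = 10
n2.1 (Bob): min(-3, -2, 7) = -3
n2.2 (Bob): min(-11, -19) = -19
n2.3 (Bob): min(14, 2) = 2
n2 (Kira): max(-3, -19, 2) = 2
n3.1 (Bob): min(-7, -16, -12, 11) = -16
n3.2 (Bob): min(6, -20, -16) = -20
n3 (Kira): max(-16, -20) = -16
n0 (Bob): min(10, 2, -16) = -16
Bob at n0 wants the lowest of {n1=10, n2=2, n3=-16}, so chooses n3.

n3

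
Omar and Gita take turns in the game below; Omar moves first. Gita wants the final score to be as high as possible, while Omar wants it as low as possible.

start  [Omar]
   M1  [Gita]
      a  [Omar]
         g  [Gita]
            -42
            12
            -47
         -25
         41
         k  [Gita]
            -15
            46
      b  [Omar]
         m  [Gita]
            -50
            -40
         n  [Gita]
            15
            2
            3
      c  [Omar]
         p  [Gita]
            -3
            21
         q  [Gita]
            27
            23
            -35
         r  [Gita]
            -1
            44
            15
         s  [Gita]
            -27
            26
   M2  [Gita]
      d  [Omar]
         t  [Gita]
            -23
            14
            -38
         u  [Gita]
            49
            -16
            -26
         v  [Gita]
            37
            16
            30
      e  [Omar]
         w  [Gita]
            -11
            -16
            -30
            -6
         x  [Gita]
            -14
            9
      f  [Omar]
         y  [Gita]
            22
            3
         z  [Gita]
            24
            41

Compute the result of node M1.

g (Gita): max(-42, 12, -47) = 12
k (Gita): max(-15, 46) = 46
a (Omar): min(12, -25, 41, 46) = -25
m (Gita): max(-50, -40) = -40
n (Gita): max(15, 2, 3) = 15
b (Omar): min(-40, 15) = -40
p (Gita): max(-3, 21) = 21
q (Gita): max(27, 23, -35) = 27
r (Gita): max(-1, 44, 15) = 44
s (Gita): max(-27, 26) = 26
c (Omar): min(21, 27, 44, 26) = 21
M1 (Gita): max(-25, -40, 21) = 21

21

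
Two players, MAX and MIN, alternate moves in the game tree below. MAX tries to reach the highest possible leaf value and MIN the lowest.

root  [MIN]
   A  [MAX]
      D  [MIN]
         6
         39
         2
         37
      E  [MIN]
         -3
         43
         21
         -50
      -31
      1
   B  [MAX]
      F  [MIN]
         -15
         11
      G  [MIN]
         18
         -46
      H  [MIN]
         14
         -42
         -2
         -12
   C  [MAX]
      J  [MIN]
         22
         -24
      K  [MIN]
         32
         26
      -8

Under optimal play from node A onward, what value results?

2

D (MIN): min(6, 39, 2, 37) = 2
E (MIN): min(-3, 43, 21, -50) = -50
A (MAX): max(2, -50, -31, 1) = 2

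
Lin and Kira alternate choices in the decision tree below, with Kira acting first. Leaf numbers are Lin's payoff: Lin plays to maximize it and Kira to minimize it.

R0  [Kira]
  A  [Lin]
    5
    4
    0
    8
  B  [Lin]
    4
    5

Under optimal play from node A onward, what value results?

A (Lin): max(5, 4, 0, 8) = 8

8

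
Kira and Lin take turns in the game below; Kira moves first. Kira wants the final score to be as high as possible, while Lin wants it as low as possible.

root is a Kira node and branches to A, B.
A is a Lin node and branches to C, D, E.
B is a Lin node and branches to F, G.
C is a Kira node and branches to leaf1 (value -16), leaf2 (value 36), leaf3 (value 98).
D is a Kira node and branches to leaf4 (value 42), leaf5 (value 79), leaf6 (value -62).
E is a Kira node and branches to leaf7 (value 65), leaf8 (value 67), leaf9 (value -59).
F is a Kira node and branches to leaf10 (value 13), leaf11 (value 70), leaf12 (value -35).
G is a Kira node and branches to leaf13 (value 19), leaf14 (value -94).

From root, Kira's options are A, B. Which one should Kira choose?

C (Kira): max(-16, 36, 98) = 98
D (Kira): max(42, 79, -62) = 79
E (Kira): max(65, 67, -59) = 67
A (Lin): min(98, 79, 67) = 67
F (Kira): max(13, 70, -35) = 70
G (Kira): max(19, -94) = 19
B (Lin): min(70, 19) = 19
root (Kira): max(67, 19) = 67
Kira at root wants the highest of {A=67, B=19}, so chooses A.

A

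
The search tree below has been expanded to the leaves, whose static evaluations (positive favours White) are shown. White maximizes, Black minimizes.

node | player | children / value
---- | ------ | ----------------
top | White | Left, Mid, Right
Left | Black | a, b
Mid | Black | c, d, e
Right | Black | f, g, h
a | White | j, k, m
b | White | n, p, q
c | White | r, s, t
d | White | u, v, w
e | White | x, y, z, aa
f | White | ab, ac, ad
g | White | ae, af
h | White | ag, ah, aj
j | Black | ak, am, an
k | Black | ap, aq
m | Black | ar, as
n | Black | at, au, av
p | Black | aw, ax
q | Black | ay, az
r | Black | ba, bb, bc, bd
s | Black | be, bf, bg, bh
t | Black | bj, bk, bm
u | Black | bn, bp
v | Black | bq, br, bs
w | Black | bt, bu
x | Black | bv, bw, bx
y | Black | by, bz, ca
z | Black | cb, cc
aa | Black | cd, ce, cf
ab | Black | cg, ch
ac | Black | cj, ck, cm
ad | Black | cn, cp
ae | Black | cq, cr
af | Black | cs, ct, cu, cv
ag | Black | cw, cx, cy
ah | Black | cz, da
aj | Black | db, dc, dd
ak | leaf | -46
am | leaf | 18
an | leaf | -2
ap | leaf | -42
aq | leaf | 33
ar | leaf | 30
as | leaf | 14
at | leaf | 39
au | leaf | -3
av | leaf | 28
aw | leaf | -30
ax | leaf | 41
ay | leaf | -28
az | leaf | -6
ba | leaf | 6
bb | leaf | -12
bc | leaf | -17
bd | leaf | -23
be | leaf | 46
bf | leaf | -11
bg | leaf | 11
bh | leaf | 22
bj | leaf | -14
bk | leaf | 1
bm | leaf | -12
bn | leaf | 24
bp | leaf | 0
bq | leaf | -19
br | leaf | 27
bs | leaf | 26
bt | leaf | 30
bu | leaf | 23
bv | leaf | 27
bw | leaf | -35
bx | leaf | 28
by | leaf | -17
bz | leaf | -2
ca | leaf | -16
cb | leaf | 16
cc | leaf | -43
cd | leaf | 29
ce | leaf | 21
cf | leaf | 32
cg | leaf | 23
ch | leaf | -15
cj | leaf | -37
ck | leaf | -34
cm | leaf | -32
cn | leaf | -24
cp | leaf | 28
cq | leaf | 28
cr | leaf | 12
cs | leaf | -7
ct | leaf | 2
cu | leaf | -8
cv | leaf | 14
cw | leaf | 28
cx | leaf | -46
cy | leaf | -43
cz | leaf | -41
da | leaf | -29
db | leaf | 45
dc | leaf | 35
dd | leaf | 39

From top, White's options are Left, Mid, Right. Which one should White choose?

j (Black): min(-46, 18, -2) = -46
k (Black): min(-42, 33) = -42
m (Black): min(30, 14) = 14
a (White): max(-46, -42, 14) = 14
n (Black): min(39, -3, 28) = -3
p (Black): min(-30, 41) = -30
q (Black): min(-28, -6) = -28
b (White): max(-3, -30, -28) = -3
Left (Black): min(14, -3) = -3
r (Black): min(6, -12, -17, -23) = -23
s (Black): min(46, -11, 11, 22) = -11
t (Black): min(-14, 1, -12) = -14
c (White): max(-23, -11, -14) = -11
u (Black): min(24, 0) = 0
v (Black): min(-19, 27, 26) = -19
w (Black): min(30, 23) = 23
d (White): max(0, -19, 23) = 23
x (Black): min(27, -35, 28) = -35
y (Black): min(-17, -2, -16) = -17
z (Black): min(16, -43) = -43
aa (Black): min(29, 21, 32) = 21
e (White): max(-35, -17, -43, 21) = 21
Mid (Black): min(-11, 23, 21) = -11
ab (Black): min(23, -15) = -15
ac (Black): min(-37, -34, -32) = -37
ad (Black): min(-24, 28) = -24
f (White): max(-15, -37, -24) = -15
ae (Black): min(28, 12) = 12
af (Black): min(-7, 2, -8, 14) = -8
g (White): max(12, -8) = 12
ag (Black): min(28, -46, -43) = -46
ah (Black): min(-41, -29) = -41
aj (Black): min(45, 35, 39) = 35
h (White): max(-46, -41, 35) = 35
Right (Black): min(-15, 12, 35) = -15
top (White): max(-3, -11, -15) = -3
White at top wants the highest of {Left=-3, Mid=-11, Right=-15}, so chooses Left.

Left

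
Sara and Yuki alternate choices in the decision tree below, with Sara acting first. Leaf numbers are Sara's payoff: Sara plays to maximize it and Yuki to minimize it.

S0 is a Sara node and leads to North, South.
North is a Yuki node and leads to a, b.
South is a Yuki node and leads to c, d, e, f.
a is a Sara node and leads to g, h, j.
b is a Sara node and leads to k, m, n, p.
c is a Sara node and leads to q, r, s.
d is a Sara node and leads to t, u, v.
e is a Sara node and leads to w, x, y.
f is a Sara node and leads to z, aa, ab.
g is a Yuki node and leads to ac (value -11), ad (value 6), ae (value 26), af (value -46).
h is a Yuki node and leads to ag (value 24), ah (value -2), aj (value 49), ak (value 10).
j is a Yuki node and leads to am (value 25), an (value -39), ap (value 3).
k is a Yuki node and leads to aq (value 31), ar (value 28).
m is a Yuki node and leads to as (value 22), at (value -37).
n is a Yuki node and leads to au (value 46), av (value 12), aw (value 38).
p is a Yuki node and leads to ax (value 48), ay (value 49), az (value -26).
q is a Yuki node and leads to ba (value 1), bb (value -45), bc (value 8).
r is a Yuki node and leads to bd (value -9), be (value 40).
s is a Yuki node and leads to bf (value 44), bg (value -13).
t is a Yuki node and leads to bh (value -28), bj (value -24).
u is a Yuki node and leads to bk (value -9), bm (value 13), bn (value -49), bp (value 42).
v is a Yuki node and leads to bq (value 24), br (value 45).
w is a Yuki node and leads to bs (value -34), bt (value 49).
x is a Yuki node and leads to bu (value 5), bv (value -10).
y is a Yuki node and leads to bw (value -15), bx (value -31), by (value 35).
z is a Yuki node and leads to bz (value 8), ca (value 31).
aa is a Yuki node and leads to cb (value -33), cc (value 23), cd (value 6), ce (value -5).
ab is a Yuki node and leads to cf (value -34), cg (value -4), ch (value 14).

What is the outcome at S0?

-2

g (Yuki): min(-11, 6, 26, -46) = -46
h (Yuki): min(24, -2, 49, 10) = -2
j (Yuki): min(25, -39, 3) = -39
a (Sara): max(-46, -2, -39) = -2
k (Yuki): min(31, 28) = 28
m (Yuki): min(22, -37) = -37
n (Yuki): min(46, 12, 38) = 12
p (Yuki): min(48, 49, -26) = -26
b (Sara): max(28, -37, 12, -26) = 28
North (Yuki): min(-2, 28) = -2
q (Yuki): min(1, -45, 8) = -45
r (Yuki): min(-9, 40) = -9
s (Yuki): min(44, -13) = -13
c (Sara): max(-45, -9, -13) = -9
t (Yuki): min(-28, -24) = -28
u (Yuki): min(-9, 13, -49, 42) = -49
v (Yuki): min(24, 45) = 24
d (Sara): max(-28, -49, 24) = 24
w (Yuki): min(-34, 49) = -34
x (Yuki): min(5, -10) = -10
y (Yuki): min(-15, -31, 35) = -31
e (Sara): max(-34, -10, -31) = -10
z (Yuki): min(8, 31) = 8
aa (Yuki): min(-33, 23, 6, -5) = -33
ab (Yuki): min(-34, -4, 14) = -34
f (Sara): max(8, -33, -34) = 8
South (Yuki): min(-9, 24, -10, 8) = -10
S0 (Sara): max(-2, -10) = -2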